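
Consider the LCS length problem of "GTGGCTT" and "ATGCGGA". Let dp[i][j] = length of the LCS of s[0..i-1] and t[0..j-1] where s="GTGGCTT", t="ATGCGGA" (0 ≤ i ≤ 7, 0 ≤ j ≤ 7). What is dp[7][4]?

3

   ''  A  T  G  C  G  G  A
''  0  0  0  0  0  0  0  0
 G  0  0  0  1  1  1  1  1
 T  0  0  1  1  1  1  1  1
 G  0  0  1  2  2  2  2  2
 G  0  0  1  2  2  3  3  3
 C  0  0  1  2  3  3  3  3
 T  0  0  1  2  3  3  3  3
 T  0  0  1  2  3  3  3  3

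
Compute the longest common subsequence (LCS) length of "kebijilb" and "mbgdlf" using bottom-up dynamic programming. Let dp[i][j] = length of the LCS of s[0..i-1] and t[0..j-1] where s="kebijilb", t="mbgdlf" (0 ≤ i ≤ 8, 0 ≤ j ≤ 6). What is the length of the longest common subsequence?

   ''  m  b  g  d  l  f
''  0  0  0  0  0  0  0
 k  0  0  0  0  0  0  0
 e  0  0  0  0  0  0  0
 b  0  0  1  1  1  1  1
 i  0  0  1  1  1  1  1
 j  0  0  1  1  1  1  1
 i  0  0  1  1  1  1  1
 l  0  0  1  1  1  2  2
 b  0  0  1  1  1  2  2

2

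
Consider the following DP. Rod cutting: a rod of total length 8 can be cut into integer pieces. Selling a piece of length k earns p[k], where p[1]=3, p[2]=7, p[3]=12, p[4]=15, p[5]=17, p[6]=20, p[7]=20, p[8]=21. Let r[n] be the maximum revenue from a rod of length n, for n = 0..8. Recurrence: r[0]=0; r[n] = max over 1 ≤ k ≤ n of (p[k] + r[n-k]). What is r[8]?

31

   n    0    1    2    3    4    5    6    7    8
r[n]    0    3    7   12   15   19   24   27   31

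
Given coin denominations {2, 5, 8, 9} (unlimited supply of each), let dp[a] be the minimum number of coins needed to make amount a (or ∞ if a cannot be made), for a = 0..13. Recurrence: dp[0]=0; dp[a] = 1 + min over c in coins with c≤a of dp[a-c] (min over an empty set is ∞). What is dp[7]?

2

 a  0  1  2  3  4  5  6  7  8  9 10 11 12 13
dp  0  -  1  -  2  1  3  2  1  1  2  2  3  2
(- denotes ∞ / unreachable)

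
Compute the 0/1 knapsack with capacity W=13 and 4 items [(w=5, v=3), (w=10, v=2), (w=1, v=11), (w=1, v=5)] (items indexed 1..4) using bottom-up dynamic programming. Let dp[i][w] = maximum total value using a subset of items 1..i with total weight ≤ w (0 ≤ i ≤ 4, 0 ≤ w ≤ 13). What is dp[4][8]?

19

i\w   0   1   2   3   4   5   6   7   8   9  10  11  12  13
  0   0   0   0   0   0   0   0   0   0   0   0   0   0   0
  1   0   0   0   0   0   3   3   3   3   3   3   3   3   3
  2   0   0   0   0   0   3   3   3   3   3   3   3   3   3
  3   0  11  11  11  11  11  14  14  14  14  14  14  14  14
  4   0  11  16  16  16  16  16  19  19  19  19  19  19  19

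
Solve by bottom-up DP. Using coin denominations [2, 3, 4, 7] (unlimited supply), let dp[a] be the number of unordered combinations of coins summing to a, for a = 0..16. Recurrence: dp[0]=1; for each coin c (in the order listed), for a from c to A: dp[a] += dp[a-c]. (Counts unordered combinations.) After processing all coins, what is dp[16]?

after  coin     0     1     2     3     4     5     6     7     8     9    10    11    12    13    14    15    16
          2     1     0     1     0     1     0     1     0     1     0     1     0     1     0     1     0     1
          3     1     0     1     1     1     1     2     1     2     2     2     2     3     2     3     3     3
          4     1     0     1     1     2     1     3     2     4     3     5     4     7     5     8     7    10
          7     1     0     1     1     2     1     3     3     4     4     6     6     8     8    11    11    14

14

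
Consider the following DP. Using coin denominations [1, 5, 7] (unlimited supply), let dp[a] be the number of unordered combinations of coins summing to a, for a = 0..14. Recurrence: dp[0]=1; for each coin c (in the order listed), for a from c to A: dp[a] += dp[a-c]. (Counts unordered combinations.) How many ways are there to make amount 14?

6

after  coin     0     1     2     3     4     5     6     7     8     9    10    11    12    13    14
          1     1     1     1     1     1     1     1     1     1     1     1     1     1     1     1
          5     1     1     1     1     1     2     2     2     2     2     3     3     3     3     3
          7     1     1     1     1     1     2     2     3     3     3     4     4     5     5     6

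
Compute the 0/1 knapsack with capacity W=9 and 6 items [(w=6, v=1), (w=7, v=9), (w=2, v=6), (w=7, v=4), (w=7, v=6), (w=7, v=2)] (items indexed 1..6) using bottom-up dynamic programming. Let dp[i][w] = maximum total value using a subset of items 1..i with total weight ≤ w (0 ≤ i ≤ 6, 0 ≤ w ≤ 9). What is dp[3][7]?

9

i\w   0   1   2   3   4   5   6   7   8   9
  0   0   0   0   0   0   0   0   0   0   0
  1   0   0   0   0   0   0   1   1   1   1
  2   0   0   0   0   0   0   1   9   9   9
  3   0   0   6   6   6   6   6   9   9  15
  4   0   0   6   6   6   6   6   9   9  15
  5   0   0   6   6   6   6   6   9   9  15
  6   0   0   6   6   6   6   6   9   9  15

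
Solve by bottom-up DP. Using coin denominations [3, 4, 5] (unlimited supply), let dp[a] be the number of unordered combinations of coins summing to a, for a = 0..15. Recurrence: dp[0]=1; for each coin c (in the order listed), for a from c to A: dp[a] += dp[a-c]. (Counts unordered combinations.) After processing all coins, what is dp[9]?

after  coin     0     1     2     3     4     5     6     7     8     9    10    11    12    13    14    15
          3     1     0     0     1     0     0     1     0     0     1     0     0     1     0     0     1
          4     1     0     0     1     1     0     1     1     1     1     1     1     2     1     1     2
          5     1     0     0     1     1     1     1     1     2     2     2     2     3     3     3     4

2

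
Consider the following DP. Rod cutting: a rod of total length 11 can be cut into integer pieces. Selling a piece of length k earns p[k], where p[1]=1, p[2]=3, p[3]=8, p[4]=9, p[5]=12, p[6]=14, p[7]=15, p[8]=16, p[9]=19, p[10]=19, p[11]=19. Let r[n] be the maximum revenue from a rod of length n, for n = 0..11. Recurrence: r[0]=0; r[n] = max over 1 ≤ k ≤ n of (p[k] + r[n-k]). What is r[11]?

   n    0    1    2    3    4    5    6    7    8    9   10   11
r[n]    0    1    3    8    9   12   16   17   20   24   25   28

28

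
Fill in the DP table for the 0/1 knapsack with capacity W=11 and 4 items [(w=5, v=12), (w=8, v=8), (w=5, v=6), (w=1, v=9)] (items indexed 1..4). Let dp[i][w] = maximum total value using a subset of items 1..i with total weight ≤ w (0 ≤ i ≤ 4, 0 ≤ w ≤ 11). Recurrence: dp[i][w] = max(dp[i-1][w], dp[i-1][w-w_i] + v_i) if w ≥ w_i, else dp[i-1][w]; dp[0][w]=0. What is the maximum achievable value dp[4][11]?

27

i\w   0   1   2   3   4   5   6   7   8   9  10  11
  0   0   0   0   0   0   0   0   0   0   0   0   0
  1   0   0   0   0   0  12  12  12  12  12  12  12
  2   0   0   0   0   0  12  12  12  12  12  12  12
  3   0   0   0   0   0  12  12  12  12  12  18  18
  4   0   9   9   9   9  12  21  21  21  21  21  27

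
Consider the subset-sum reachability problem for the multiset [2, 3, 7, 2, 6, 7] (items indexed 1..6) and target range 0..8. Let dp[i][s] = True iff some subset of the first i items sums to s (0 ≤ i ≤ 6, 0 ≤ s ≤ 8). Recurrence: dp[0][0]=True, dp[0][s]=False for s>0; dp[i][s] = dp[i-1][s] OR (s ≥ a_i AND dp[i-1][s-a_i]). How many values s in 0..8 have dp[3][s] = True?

5

i\s   0   1   2   3   4   5   6   7   8
  0   T   F   F   F   F   F   F   F   F
  1   T   F   T   F   F   F   F   F   F
  2   T   F   T   T   F   T   F   F   F
  3   T   F   T   T   F   T   F   T   F
  4   T   F   T   T   T   T   F   T   F
  5   T   F   T   T   T   T   T   T   T
  6   T   F   T   T   T   T   T   T   T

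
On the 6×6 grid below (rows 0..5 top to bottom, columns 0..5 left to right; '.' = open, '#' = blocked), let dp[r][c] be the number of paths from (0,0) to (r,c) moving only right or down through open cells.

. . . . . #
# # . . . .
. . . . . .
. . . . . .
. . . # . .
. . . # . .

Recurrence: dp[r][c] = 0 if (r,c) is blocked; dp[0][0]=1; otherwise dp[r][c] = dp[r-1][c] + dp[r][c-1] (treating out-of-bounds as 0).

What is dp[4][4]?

r\c   0   1   2   3   4   5
  0   1   1   1   1   1   0
  1   0   0   1   2   3   3
  2   0   0   1   3   6   9
  3   0   0   1   4  10  19
  4   0   0   1   0  10  29
  5   0   0   1   0  10  39

10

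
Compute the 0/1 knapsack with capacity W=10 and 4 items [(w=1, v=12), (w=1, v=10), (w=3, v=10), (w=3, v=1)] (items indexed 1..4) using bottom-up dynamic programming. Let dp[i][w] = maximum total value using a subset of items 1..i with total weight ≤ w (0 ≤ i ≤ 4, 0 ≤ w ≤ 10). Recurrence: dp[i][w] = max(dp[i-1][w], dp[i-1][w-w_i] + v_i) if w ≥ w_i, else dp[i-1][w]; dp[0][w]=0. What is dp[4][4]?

22

i\w   0   1   2   3   4   5   6   7   8   9  10
  0   0   0   0   0   0   0   0   0   0   0   0
  1   0  12  12  12  12  12  12  12  12  12  12
  2   0  12  22  22  22  22  22  22  22  22  22
  3   0  12  22  22  22  32  32  32  32  32  32
  4   0  12  22  22  22  32  32  32  33  33  33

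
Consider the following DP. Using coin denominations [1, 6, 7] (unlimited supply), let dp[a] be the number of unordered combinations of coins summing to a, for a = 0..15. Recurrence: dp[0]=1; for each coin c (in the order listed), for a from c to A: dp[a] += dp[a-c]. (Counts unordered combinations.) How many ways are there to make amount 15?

6

after  coin     0     1     2     3     4     5     6     7     8     9    10    11    12    13    14    15
          1     1     1     1     1     1     1     1     1     1     1     1     1     1     1     1     1
          6     1     1     1     1     1     1     2     2     2     2     2     2     3     3     3     3
          7     1     1     1     1     1     1     2     3     3     3     3     3     4     5     6     6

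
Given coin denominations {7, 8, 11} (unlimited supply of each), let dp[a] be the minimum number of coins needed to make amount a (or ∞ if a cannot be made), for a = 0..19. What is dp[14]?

 a  0  1  2  3  4  5  6  7  8  9 10 11 12 13 14 15 16 17 18 19
dp  0  -  -  -  -  -  -  1  1  -  -  1  -  -  2  2  2  -  2  2
(- denotes ∞ / unreachable)

2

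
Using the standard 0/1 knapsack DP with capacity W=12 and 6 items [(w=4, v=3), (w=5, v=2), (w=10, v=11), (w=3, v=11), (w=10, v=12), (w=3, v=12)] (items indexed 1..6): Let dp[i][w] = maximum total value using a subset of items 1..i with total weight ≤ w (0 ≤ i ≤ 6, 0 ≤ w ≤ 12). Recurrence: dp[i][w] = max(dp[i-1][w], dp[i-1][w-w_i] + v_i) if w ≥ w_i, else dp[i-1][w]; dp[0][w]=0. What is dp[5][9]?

i\w   0   1   2   3   4   5   6   7   8   9  10  11  12
  0   0   0   0   0   0   0   0   0   0   0   0   0   0
  1   0   0   0   0   3   3   3   3   3   3   3   3   3
  2   0   0   0   0   3   3   3   3   3   5   5   5   5
  3   0   0   0   0   3   3   3   3   3   5  11  11  11
  4   0   0   0  11  11  11  11  14  14  14  14  14  16
  5   0   0   0  11  11  11  11  14  14  14  14  14  16
  6   0   0   0  12  12  12  23  23  23  23  26  26  26

14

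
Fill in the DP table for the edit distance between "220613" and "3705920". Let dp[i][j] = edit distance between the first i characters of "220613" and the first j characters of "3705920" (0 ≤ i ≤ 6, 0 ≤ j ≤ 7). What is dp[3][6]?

   ''  3  7  0  5  9  2  0
''  0  1  2  3  4  5  6  7
 2  1  1  2  3  4  5  5  6
 2  2  2  2  3  4  5  5  6
 0  3  3  3  2  3  4  5  5
 6  4  4  4  3  3  4  5  6
 1  5  5  5  4  4  4  5  6
 3  6  5  6  5  5  5  5  6

5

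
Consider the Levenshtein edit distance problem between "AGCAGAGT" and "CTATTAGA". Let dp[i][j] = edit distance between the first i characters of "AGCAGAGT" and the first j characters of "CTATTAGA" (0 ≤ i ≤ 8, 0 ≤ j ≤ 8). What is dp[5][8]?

   ''  C  T  A  T  T  A  G  A
''  0  1  2  3  4  5  6  7  8
 A  1  1  2  2  3  4  5  6  7
 G  2  2  2  3  3  4  5  5  6
 C  3  2  3  3  4  4  5  6  6
 A  4  3  3  3  4  5  4  5  6
 G  5  4  4  4  4  5  5  4  5
 A  6  5  5  4  5  5  5  5  4
 G  7  6  6  5  5  6  6  5  5
 T  8  7  6  6  5  5  6  6  6

5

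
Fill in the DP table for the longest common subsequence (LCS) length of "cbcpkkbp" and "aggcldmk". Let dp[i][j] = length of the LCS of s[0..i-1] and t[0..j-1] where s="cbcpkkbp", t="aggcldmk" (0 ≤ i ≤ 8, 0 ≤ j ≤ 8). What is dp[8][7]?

1

   ''  a  g  g  c  l  d  m  k
''  0  0  0  0  0  0  0  0  0
 c  0  0  0  0  1  1  1  1  1
 b  0  0  0  0  1  1  1  1  1
 c  0  0  0  0  1  1  1  1  1
 p  0  0  0  0  1  1  1  1  1
 k  0  0  0  0  1  1  1  1  2
 k  0  0  0  0  1  1  1  1  2
 b  0  0  0  0  1  1  1  1  2
 p  0  0  0  0  1  1  1  1  2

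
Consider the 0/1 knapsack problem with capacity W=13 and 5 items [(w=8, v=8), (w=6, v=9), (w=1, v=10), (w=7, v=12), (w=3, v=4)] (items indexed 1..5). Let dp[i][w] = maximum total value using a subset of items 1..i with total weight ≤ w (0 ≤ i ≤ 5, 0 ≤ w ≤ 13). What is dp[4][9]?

22

i\w   0   1   2   3   4   5   6   7   8   9  10  11  12  13
  0   0   0   0   0   0   0   0   0   0   0   0   0   0   0
  1   0   0   0   0   0   0   0   0   8   8   8   8   8   8
  2   0   0   0   0   0   0   9   9   9   9   9   9   9   9
  3   0  10  10  10  10  10  10  19  19  19  19  19  19  19
  4   0  10  10  10  10  10  10  19  22  22  22  22  22  22
  5   0  10  10  10  14  14  14  19  22  22  23  26  26  26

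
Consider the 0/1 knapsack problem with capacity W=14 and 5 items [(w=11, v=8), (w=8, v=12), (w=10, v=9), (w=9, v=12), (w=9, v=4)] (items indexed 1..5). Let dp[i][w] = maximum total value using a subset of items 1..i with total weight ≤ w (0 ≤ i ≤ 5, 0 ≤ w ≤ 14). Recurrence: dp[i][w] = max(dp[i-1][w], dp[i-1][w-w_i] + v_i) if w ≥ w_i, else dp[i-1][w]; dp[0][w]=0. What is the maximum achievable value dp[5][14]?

12

i\w   0   1   2   3   4   5   6   7   8   9  10  11  12  13  14
  0   0   0   0   0   0   0   0   0   0   0   0   0   0   0   0
  1   0   0   0   0   0   0   0   0   0   0   0   8   8   8   8
  2   0   0   0   0   0   0   0   0  12  12  12  12  12  12  12
  3   0   0   0   0   0   0   0   0  12  12  12  12  12  12  12
  4   0   0   0   0   0   0   0   0  12  12  12  12  12  12  12
  5   0   0   0   0   0   0   0   0  12  12  12  12  12  12  12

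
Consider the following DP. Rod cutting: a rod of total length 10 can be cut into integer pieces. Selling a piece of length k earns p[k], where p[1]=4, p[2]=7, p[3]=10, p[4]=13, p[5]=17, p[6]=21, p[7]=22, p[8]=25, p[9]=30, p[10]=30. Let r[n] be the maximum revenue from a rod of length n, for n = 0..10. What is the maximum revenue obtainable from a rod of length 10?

   n    0    1    2    3    4    5    6    7    8    9   10
r[n]    0    4    8   12   16   20   24   28   32   36   40

40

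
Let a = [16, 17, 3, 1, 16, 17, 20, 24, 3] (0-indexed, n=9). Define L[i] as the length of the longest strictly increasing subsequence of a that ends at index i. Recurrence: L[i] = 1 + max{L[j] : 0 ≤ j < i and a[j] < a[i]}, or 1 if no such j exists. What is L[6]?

   i    0    1    2    3    4    5    6    7    8
a[i]   16   17    3    1   16   17   20   24    3
L[i]    1    2    1    1    2    3    4    5    2

4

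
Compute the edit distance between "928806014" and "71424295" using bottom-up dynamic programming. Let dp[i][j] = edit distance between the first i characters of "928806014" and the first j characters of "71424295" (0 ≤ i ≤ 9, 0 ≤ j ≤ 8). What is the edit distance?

9

   ''  7  1  4  2  4  2  9  5
''  0  1  2  3  4  5  6  7  8
 9  1  1  2  3  4  5  6  6  7
 2  2  2  2  3  3  4  5  6  7
 8  3  3  3  3  4  4  5  6  7
 8  4  4  4  4  4  5  5  6  7
 0  5  5  5  5  5  5  6  6  7
 6  6  6  6  6  6  6  6  7  7
 0  7  7  7  7  7  7  7  7  8
 1  8  8  7  8  8  8  8  8  8
 4  9  9  8  7  8  8  9  9  9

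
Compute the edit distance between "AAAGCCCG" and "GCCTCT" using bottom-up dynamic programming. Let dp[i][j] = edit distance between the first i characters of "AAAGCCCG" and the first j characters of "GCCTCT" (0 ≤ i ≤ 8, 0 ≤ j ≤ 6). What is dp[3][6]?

6

   ''  G  C  C  T  C  T
''  0  1  2  3  4  5  6
 A  1  1  2  3  4  5  6
 A  2  2  2  3  4  5  6
 A  3  3  3  3  4  5  6
 G  4  3  4  4  4  5  6
 C  5  4  3  4  5  4  5
 C  6  5  4  3  4  5  5
 C  7  6  5  4  4  4  5
 G  8  7  6  5  5  5  5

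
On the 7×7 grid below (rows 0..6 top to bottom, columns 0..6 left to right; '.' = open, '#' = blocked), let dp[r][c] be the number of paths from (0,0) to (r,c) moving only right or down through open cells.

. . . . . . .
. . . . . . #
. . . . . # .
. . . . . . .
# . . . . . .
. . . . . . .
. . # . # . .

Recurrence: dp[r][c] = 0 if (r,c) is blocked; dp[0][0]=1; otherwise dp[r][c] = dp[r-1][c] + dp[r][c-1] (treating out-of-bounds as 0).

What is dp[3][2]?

10

r\c   0   1   2   3   4   5   6
  0   1   1   1   1   1   1   1
  1   1   2   3   4   5   6   0
  2   1   3   6  10  15   0   0
  3   1   4  10  20  35  35  35
  4   0   4  14  34  69 104 139
  5   0   4  18  52 121 225 364
  6   0   4   0  52   0 225 589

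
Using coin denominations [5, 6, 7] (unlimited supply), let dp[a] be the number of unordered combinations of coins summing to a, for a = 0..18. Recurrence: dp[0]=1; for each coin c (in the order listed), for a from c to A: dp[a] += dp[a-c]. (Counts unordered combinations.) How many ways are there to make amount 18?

after  coin     0     1     2     3     4     5     6     7     8     9    10    11    12    13    14    15    16    17    18
          5     1     0     0     0     0     1     0     0     0     0     1     0     0     0     0     1     0     0     0
          6     1     0     0     0     0     1     1     0     0     0     1     1     1     0     0     1     1     1     1
          7     1     0     0     0     0     1     1     1     0     0     1     1     2     1     1     1     1     2     2

2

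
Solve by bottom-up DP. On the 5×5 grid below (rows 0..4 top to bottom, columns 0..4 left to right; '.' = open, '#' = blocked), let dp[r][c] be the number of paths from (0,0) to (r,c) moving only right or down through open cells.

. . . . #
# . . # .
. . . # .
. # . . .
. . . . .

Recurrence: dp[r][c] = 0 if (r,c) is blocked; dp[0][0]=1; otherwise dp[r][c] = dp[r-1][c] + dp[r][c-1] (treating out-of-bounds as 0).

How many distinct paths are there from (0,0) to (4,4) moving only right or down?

r\c   0   1   2   3   4
  0   1   1   1   1   0
  1   0   1   2   0   0
  2   0   1   3   0   0
  3   0   0   3   3   3
  4   0   0   3   6   9

9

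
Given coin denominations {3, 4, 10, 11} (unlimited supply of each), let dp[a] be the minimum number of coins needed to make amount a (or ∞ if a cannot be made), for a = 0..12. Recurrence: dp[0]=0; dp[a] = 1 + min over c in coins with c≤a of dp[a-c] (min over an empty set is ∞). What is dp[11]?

1

 a  0  1  2  3  4  5  6  7  8  9 10 11 12
dp  0  -  -  1  1  -  2  2  2  3  1  1  3
(- denotes ∞ / unreachable)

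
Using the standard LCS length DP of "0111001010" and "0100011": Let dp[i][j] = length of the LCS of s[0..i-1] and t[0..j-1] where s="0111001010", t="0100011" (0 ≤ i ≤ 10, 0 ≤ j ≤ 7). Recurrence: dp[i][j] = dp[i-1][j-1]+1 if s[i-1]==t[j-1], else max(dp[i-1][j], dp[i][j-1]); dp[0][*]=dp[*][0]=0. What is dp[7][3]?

   ''  0  1  0  0  0  1  1
''  0  0  0  0  0  0  0  0
 0  0  1  1  1  1  1  1  1
 1  0  1  2  2  2  2  2  2
 1  0  1  2  2  2  2  3  3
 1  0  1  2  2  2  2  3  4
 0  0  1  2  3  3  3  3  4
 0  0  1  2  3  4  4  4  4
 1  0  1  2  3  4  4  5  5
 0  0  1  2  3  4  5  5  5
 1  0  1  2  3  4  5  6  6
 0  0  1  2  3  4  5  6  6

3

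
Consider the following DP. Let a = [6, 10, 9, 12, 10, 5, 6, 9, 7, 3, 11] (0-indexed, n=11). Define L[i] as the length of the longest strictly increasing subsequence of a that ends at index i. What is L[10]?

4

   i    0    1    2    3    4    5    6    7    8    9   10
a[i]    6   10    9   12   10    5    6    9    7    3   11
L[i]    1    2    2    3    3    1    2    3    3    1    4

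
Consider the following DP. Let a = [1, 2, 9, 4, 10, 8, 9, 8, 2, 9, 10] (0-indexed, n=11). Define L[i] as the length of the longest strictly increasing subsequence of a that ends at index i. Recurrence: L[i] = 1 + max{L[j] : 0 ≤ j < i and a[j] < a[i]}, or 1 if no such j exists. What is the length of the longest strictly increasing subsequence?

   i    0    1    2    3    4    5    6    7    8    9   10
a[i]    1    2    9    4   10    8    9    8    2    9   10
L[i]    1    2    3    3    4    4    5    4    2    5    6

6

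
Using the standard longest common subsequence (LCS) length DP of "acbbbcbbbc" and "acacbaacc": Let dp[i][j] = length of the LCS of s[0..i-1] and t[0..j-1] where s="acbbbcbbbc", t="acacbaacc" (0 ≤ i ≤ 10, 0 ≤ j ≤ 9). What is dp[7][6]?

4

   ''  a  c  a  c  b  a  a  c  c
''  0  0  0  0  0  0  0  0  0  0
 a  0  1  1  1  1  1  1  1  1  1
 c  0  1  2  2  2  2  2  2  2  2
 b  0  1  2  2  2  3  3  3  3  3
 b  0  1  2  2  2  3  3  3  3  3
 b  0  1  2  2  2  3  3  3  3  3
 c  0  1  2  2  3  3  3  3  4  4
 b  0  1  2  2  3  4  4  4  4  4
 b  0  1  2  2  3  4  4  4  4  4
 b  0  1  2  2  3  4  4  4  4  4
 c  0  1  2  2  3  4  4  4  5  5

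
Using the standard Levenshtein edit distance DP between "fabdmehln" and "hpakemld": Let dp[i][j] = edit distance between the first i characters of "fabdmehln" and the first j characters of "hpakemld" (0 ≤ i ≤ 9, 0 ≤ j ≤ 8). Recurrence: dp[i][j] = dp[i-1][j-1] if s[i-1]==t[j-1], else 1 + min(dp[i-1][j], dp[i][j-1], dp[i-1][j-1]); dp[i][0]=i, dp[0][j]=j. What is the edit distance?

   ''  h  p  a  k  e  m  l  d
''  0  1  2  3  4  5  6  7  8
 f  1  1  2  3  4  5  6  7  8
 a  2  2  2  2  3  4  5  6  7
 b  3  3  3  3  3  4  5  6  7
 d  4  4  4  4  4  4  5  6  6
 m  5  5  5  5  5  5  4  5  6
 e  6  6  6  6  6  5  5  5  6
 h  7  6  7  7  7  6  6  6  6
 l  8  7  7  8  8  7  7  6  7
 n  9  8  8  8  9  8  8  7  7

7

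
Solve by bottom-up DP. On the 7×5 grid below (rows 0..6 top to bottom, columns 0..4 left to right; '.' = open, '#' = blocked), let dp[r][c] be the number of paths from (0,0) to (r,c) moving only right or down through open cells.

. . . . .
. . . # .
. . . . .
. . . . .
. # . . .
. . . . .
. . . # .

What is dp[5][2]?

r\c   0   1   2   3   4
  0   1   1   1   1   1
  1   1   2   3   0   1
  2   1   3   6   6   7
  3   1   4  10  16  23
  4   1   0  10  26  49
  5   1   1  11  37  86
  6   1   2  13   0  86

11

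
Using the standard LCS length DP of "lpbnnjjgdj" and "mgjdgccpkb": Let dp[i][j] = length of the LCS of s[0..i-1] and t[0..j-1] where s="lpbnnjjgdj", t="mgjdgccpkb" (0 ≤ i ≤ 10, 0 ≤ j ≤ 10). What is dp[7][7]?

   ''  m  g  j  d  g  c  c  p  k  b
''  0  0  0  0  0  0  0  0  0  0  0
 l  0  0  0  0  0  0  0  0  0  0  0
 p  0  0  0  0  0  0  0  0  1  1  1
 b  0  0  0  0  0  0  0  0  1  1  2
 n  0  0  0  0  0  0  0  0  1  1  2
 n  0  0  0  0  0  0  0  0  1  1  2
 j  0  0  0  1  1  1  1  1  1  1  2
 j  0  0  0  1  1  1  1  1  1  1  2
 g  0  0  1  1  1  2  2  2  2  2  2
 d  0  0  1  1  2  2  2  2  2  2  2
 j  0  0  1  2  2  2  2  2  2  2  2

1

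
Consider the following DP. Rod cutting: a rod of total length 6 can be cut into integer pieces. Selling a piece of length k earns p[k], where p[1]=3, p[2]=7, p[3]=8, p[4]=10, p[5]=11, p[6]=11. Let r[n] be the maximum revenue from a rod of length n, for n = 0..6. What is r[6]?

21

   n    0    1    2    3    4    5    6
r[n]    0    3    7   10   14   17   21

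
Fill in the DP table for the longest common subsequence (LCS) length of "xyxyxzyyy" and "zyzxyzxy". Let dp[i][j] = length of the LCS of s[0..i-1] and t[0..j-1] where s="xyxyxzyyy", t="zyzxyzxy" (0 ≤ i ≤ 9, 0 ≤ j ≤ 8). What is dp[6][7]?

   ''  z  y  z  x  y  z  x  y
''  0  0  0  0  0  0  0  0  0
 x  0  0  0  0  1  1  1  1  1
 y  0  0  1  1  1  2  2  2  2
 x  0  0  1  1  2  2  2  3  3
 y  0  0  1  1  2  3  3  3  4
 x  0  0  1  1  2  3  3  4  4
 z  0  1  1  2  2  3  4  4  4
 y  0  1  2  2  2  3  4  4  5
 y  0  1  2  2  2  3  4  4  5
 y  0  1  2  2  2  3  4  4  5

4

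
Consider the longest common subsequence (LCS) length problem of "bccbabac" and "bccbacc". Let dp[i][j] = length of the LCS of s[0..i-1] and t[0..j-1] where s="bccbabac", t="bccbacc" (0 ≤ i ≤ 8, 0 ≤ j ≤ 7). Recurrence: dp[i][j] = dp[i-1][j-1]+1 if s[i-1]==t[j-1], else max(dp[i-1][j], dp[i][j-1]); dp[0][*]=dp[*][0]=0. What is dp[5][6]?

   ''  b  c  c  b  a  c  c
''  0  0  0  0  0  0  0  0
 b  0  1  1  1  1  1  1  1
 c  0  1  2  2  2  2  2  2
 c  0  1  2  3  3  3  3  3
 b  0  1  2  3  4  4  4  4
 a  0  1  2  3  4  5  5  5
 b  0  1  2  3  4  5  5  5
 a  0  1  2  3  4  5  5  5
 c  0  1  2  3  4  5  6  6

5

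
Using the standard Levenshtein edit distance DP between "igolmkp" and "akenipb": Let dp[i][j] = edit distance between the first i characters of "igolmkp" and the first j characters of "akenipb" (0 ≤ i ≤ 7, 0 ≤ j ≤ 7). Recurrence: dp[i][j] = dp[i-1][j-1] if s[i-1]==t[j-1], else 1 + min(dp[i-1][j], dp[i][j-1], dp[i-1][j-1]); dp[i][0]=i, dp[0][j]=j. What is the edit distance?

7

   ''  a  k  e  n  i  p  b
''  0  1  2  3  4  5  6  7
 i  1  1  2  3  4  4  5  6
 g  2  2  2  3  4  5  5  6
 o  3  3  3  3  4  5  6  6
 l  4  4  4  4  4  5  6  7
 m  5  5  5  5  5  5  6  7
 k  6  6  5  6  6  6  6  7
 p  7  7  6  6  7  7  6  7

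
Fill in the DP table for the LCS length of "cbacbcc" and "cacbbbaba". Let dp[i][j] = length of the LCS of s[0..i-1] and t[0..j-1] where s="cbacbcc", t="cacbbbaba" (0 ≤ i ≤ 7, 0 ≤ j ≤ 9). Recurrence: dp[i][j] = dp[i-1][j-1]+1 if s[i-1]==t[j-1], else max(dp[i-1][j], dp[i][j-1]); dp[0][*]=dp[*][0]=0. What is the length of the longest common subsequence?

4

   ''  c  a  c  b  b  b  a  b  a
''  0  0  0  0  0  0  0  0  0  0
 c  0  1  1  1  1  1  1  1  1  1
 b  0  1  1  1  2  2  2  2  2  2
 a  0  1  2  2  2  2  2  3  3  3
 c  0  1  2  3  3  3  3  3  3  3
 b  0  1  2  3  4  4  4  4  4  4
 c  0  1  2  3  4  4  4  4  4  4
 c  0  1  2  3  4  4  4  4  4  4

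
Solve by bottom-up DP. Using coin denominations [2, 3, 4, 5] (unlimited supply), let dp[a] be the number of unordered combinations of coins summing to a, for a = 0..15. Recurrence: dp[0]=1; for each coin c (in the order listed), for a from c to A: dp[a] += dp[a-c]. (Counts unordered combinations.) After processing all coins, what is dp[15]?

14

after  coin     0     1     2     3     4     5     6     7     8     9    10    11    12    13    14    15
          2     1     0     1     0     1     0     1     0     1     0     1     0     1     0     1     0
          3     1     0     1     1     1     1     2     1     2     2     2     2     3     2     3     3
          4     1     0     1     1     2     1     3     2     4     3     5     4     7     5     8     7
          5     1     0     1     1     2     2     3     3     5     5     7     7    10    10    13    14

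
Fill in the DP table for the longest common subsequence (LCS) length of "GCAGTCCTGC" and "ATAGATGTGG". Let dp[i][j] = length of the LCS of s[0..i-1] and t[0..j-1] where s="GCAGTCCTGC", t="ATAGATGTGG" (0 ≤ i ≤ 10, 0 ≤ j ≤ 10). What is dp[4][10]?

   ''  A  T  A  G  A  T  G  T  G  G
''  0  0  0  0  0  0  0  0  0  0  0
 G  0  0  0  0  1  1  1  1  1  1  1
 C  0  0  0  0  1  1  1  1  1  1  1
 A  0  1  1  1  1  2  2  2  2  2  2
 G  0  1  1  1  2  2  2  3  3  3  3
 T  0  1  2  2  2  2  3  3  4  4  4
 C  0  1  2  2  2  2  3  3  4  4  4
 C  0  1  2  2  2  2  3  3  4  4  4
 T  0  1  2  2  2  2  3  3  4  4  4
 G  0  1  2  2  3  3  3  4  4  5  5
 C  0  1  2  2  3  3  3  4  4  5  5

3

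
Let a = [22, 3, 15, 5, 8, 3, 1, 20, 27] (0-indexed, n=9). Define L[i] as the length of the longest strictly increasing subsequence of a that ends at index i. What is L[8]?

5

   i    0    1    2    3    4    5    6    7    8
a[i]   22    3   15    5    8    3    1   20   27
L[i]    1    1    2    2    3    1    1    4    5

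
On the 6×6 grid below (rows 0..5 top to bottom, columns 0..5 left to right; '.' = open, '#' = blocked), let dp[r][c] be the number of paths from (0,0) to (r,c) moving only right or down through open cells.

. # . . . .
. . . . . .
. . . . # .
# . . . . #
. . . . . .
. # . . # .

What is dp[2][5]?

1

r\c   0   1   2   3   4   5
  0   1   0   0   0   0   0
  1   1   1   1   1   1   1
  2   1   2   3   4   0   1
  3   0   2   5   9   9   0
  4   0   2   7  16  25  25
  5   0   0   7  23   0  25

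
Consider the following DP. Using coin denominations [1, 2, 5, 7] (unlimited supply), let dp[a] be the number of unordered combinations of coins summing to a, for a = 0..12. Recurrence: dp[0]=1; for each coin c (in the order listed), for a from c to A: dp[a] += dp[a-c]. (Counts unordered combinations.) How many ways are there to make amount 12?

after  coin     0     1     2     3     4     5     6     7     8     9    10    11    12
          1     1     1     1     1     1     1     1     1     1     1     1     1     1
          2     1     1     2     2     3     3     4     4     5     5     6     6     7
          5     1     1     2     2     3     4     5     6     7     8    10    11    13
          7     1     1     2     2     3     4     5     7     8    10    12    14    17

17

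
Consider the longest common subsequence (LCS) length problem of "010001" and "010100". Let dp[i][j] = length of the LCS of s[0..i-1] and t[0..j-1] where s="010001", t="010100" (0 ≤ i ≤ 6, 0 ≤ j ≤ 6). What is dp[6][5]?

4

   ''  0  1  0  1  0  0
''  0  0  0  0  0  0  0
 0  0  1  1  1  1  1  1
 1  0  1  2  2  2  2  2
 0  0  1  2  3  3  3  3
 0  0  1  2  3  3  4  4
 0  0  1  2  3  3  4  5
 1  0  1  2  3  4  4  5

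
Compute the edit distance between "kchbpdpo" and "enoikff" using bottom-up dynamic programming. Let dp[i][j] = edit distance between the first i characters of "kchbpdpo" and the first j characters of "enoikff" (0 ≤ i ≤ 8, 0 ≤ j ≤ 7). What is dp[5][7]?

7

   ''  e  n  o  i  k  f  f
''  0  1  2  3  4  5  6  7
 k  1  1  2  3  4  4  5  6
 c  2  2  2  3  4  5  5  6
 h  3  3  3  3  4  5  6  6
 b  4  4  4  4  4  5  6  7
 p  5  5  5  5  5  5  6  7
 d  6  6  6  6  6  6  6  7
 p  7  7  7  7  7  7  7  7
 o  8  8  8  7  8  8  8  8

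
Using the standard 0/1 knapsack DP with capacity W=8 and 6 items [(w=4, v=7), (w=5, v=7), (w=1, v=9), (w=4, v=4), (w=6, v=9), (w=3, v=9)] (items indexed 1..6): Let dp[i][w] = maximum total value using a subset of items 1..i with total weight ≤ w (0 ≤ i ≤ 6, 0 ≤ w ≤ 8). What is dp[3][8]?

i\w   0   1   2   3   4   5   6   7   8
  0   0   0   0   0   0   0   0   0   0
  1   0   0   0   0   7   7   7   7   7
  2   0   0   0   0   7   7   7   7   7
  3   0   9   9   9   9  16  16  16  16
  4   0   9   9   9   9  16  16  16  16
  5   0   9   9   9   9  16  16  18  18
  6   0   9   9   9  18  18  18  18  25

16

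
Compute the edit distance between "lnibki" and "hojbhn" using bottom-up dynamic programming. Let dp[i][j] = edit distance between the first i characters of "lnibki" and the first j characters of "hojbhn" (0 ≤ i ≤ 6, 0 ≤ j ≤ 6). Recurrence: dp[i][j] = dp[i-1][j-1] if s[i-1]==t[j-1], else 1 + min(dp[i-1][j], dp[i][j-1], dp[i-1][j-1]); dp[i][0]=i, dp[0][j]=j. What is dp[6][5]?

   ''  h  o  j  b  h  n
''  0  1  2  3  4  5  6
 l  1  1  2  3  4  5  6
 n  2  2  2  3  4  5  5
 i  3  3  3  3  4  5  6
 b  4  4  4  4  3  4  5
 k  5  5  5  5  4  4  5
 i  6  6  6  6  5  5  5

5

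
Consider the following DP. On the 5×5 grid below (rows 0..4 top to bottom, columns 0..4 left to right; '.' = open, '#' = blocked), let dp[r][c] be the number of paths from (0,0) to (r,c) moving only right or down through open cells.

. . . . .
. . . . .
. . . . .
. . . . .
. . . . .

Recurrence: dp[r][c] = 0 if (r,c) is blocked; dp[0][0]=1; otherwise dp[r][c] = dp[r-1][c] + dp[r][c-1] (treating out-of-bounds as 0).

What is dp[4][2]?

15

r\c   0   1   2   3   4
  0   1   1   1   1   1
  1   1   2   3   4   5
  2   1   3   6  10  15
  3   1   4  10  20  35
  4   1   5  15  35  70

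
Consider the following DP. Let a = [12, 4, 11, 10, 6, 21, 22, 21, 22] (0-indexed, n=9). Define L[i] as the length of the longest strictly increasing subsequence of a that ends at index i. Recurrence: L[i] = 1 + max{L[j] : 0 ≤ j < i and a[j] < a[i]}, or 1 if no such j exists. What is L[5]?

3

   i    0    1    2    3    4    5    6    7    8
a[i]   12    4   11   10    6   21   22   21   22
L[i]    1    1    2    2    2    3    4    3    4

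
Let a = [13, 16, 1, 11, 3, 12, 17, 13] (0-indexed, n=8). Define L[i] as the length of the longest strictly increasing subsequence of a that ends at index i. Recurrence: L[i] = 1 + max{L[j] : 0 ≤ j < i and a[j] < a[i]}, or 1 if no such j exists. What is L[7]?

   i    0    1    2    3    4    5    6    7
a[i]   13   16    1   11    3   12   17   13
L[i]    1    2    1    2    2    3    4    4

4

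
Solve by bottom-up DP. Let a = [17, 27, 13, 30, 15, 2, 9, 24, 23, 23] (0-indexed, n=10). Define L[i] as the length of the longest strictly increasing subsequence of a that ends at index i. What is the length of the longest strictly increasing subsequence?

   i    0    1    2    3    4    5    6    7    8    9
a[i]   17   27   13   30   15    2    9   24   23   23
L[i]    1    2    1    3    2    1    2    3    3    3

3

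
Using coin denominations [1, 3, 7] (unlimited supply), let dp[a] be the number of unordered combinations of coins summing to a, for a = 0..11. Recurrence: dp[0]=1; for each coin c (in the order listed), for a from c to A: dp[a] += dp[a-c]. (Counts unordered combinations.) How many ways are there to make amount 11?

after  coin     0     1     2     3     4     5     6     7     8     9    10    11
          1     1     1     1     1     1     1     1     1     1     1     1     1
          3     1     1     1     2     2     2     3     3     3     4     4     4
          7     1     1     1     2     2     2     3     4     4     5     6     6

6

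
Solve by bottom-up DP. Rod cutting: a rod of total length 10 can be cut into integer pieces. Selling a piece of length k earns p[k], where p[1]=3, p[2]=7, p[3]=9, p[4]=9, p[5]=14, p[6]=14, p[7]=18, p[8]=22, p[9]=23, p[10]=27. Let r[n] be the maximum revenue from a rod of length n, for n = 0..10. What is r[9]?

   n    0    1    2    3    4    5    6    7    8    9   10
r[n]    0    3    7   10   14   17   21   24   28   31   35

31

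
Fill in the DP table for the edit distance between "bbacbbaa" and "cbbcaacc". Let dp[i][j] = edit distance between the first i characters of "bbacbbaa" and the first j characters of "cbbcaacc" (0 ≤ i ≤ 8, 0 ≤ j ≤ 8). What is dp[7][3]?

   ''  c  b  b  c  a  a  c  c
''  0  1  2  3  4  5  6  7  8
 b  1  1  1  2  3  4  5  6  7
 b  2  2  1  1  2  3  4  5  6
 a  3  3  2  2  2  2  3  4  5
 c  4  3  3  3  2  3  3  3  4
 b  5  4  3  3  3  3  4  4  4
 b  6  5  4  3  4  4  4  5  5
 a  7  6  5  4  4  4  4  5  6
 a  8  7  6  5  5  4  4  5  6

4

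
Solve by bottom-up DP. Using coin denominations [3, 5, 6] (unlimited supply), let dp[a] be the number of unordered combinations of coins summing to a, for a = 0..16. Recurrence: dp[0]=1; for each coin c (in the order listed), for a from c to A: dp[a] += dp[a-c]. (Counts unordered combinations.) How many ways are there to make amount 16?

after  coin     0     1     2     3     4     5     6     7     8     9    10    11    12    13    14    15    16
          3     1     0     0     1     0     0     1     0     0     1     0     0     1     0     0     1     0
          5     1     0     0     1     0     1     1     0     1     1     1     1     1     1     1     2     1
          6     1     0     0     1     0     1     2     0     1     2     1     2     3     1     2     4     2

2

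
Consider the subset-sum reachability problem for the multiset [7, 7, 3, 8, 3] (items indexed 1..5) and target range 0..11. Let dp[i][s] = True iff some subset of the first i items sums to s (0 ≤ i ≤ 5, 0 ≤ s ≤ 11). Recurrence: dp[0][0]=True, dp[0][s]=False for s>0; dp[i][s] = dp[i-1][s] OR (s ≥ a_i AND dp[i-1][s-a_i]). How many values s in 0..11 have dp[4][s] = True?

6

i\s   0   1   2   3   4   5   6   7   8   9  10  11
  0   T   F   F   F   F   F   F   F   F   F   F   F
  1   T   F   F   F   F   F   F   T   F   F   F   F
  2   T   F   F   F   F   F   F   T   F   F   F   F
  3   T   F   F   T   F   F   F   T   F   F   T   F
  4   T   F   F   T   F   F   F   T   T   F   T   T
  5   T   F   F   T   F   F   T   T   T   F   T   T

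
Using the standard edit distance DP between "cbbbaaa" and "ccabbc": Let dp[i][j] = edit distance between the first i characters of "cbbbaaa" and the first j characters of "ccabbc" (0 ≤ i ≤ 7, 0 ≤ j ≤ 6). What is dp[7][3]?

   ''  c  c  a  b  b  c
''  0  1  2  3  4  5  6
 c  1  0  1  2  3  4  5
 b  2  1  1  2  2  3  4
 b  3  2  2  2  2  2  3
 b  4  3  3  3  2  2  3
 a  5  4  4  3  3  3  3
 a  6  5  5  4  4  4  4
 a  7  6  6  5  5  5  5

5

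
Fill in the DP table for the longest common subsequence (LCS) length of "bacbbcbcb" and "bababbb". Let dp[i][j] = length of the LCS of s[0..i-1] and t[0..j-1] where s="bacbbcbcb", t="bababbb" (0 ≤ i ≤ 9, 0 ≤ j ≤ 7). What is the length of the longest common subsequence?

   ''  b  a  b  a  b  b  b
''  0  0  0  0  0  0  0  0
 b  0  1  1  1  1  1  1  1
 a  0  1  2  2  2  2  2  2
 c  0  1  2  2  2  2  2  2
 b  0  1  2  3  3  3  3  3
 b  0  1  2  3  3  4  4  4
 c  0  1  2  3  3  4  4  4
 b  0  1  2  3  3  4  5  5
 c  0  1  2  3  3  4  5  5
 b  0  1  2  3  3  4  5  6

6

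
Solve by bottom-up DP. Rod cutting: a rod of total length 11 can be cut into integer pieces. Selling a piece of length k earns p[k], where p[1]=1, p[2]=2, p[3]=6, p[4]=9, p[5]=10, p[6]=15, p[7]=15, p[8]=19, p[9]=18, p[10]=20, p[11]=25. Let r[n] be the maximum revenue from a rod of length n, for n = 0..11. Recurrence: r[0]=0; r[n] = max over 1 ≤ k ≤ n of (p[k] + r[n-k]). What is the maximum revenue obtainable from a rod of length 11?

   n    0    1    2    3    4    5    6    7    8    9   10   11
r[n]    0    1    2    6    9   10   15   16   19   21   24   25

25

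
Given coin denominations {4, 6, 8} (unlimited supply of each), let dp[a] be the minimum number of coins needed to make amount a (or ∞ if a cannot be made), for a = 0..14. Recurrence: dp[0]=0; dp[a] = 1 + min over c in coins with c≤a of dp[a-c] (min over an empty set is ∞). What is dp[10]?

 a  0  1  2  3  4  5  6  7  8  9 10 11 12 13 14
dp  0  -  -  -  1  -  1  -  1  -  2  -  2  -  2
(- denotes ∞ / unreachable)

2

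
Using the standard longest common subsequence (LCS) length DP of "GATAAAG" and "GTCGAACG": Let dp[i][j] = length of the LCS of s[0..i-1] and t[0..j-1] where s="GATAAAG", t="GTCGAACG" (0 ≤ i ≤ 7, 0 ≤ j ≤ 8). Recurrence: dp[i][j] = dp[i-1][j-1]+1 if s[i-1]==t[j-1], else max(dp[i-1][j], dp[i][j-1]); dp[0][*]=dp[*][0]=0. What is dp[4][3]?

   ''  G  T  C  G  A  A  C  G
''  0  0  0  0  0  0  0  0  0
 G  0  1  1  1  1  1  1  1  1
 A  0  1  1  1  1  2  2  2  2
 T  0  1  2  2  2  2  2  2  2
 A  0  1  2  2  2  3  3  3  3
 A  0  1  2  2  2  3  4  4  4
 A  0  1  2  2  2  3  4  4  4
 G  0  1  2  2  3  3  4  4  5

2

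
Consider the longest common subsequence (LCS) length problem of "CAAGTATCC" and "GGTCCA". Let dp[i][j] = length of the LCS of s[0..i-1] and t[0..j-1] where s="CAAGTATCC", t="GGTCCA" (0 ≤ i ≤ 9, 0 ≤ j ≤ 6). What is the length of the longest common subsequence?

   ''  G  G  T  C  C  A
''  0  0  0  0  0  0  0
 C  0  0  0  0  1  1  1
 A  0  0  0  0  1  1  2
 A  0  0  0  0  1  1  2
 G  0  1  1  1  1  1  2
 T  0  1  1  2  2  2  2
 A  0  1  1  2  2  2  3
 T  0  1  1  2  2  2  3
 C  0  1  1  2  3  3  3
 C  0  1  1  2  3  4  4

4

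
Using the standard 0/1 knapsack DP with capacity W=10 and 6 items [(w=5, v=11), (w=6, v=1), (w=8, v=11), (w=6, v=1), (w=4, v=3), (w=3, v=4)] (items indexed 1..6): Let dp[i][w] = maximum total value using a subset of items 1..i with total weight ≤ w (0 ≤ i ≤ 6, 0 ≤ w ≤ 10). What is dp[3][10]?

i\w   0   1   2   3   4   5   6   7   8   9  10
  0   0   0   0   0   0   0   0   0   0   0   0
  1   0   0   0   0   0  11  11  11  11  11  11
  2   0   0   0   0   0  11  11  11  11  11  11
  3   0   0   0   0   0  11  11  11  11  11  11
  4   0   0   0   0   0  11  11  11  11  11  11
  5   0   0   0   0   3  11  11  11  11  14  14
  6   0   0   0   4   4  11  11  11  15  15  15

11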